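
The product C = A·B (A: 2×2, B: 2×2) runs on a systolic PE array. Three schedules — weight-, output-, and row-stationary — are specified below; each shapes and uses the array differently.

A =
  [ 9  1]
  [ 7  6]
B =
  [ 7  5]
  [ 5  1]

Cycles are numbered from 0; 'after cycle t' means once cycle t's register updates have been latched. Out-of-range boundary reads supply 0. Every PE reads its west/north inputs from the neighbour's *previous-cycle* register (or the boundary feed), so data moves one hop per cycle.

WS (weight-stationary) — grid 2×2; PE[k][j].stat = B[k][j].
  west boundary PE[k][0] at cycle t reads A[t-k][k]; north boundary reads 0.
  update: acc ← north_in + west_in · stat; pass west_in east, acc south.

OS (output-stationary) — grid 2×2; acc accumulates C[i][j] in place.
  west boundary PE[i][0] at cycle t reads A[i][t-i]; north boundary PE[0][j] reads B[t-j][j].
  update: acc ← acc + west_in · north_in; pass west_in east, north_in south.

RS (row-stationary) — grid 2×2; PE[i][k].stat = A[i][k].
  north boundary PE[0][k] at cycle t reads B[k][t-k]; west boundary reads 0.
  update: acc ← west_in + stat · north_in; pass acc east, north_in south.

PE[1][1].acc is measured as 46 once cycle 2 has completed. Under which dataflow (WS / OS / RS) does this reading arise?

dataflow = WS

WS [2×2] PE[1][1] across cycles:
  0: (1,1).acc=0  regs=<0,0>
  1: (1,1).acc=0  regs=<0,0>
  2: (1,1).acc=46  regs=<1,46>
OS [2×2] PE[1][1] across cycles:
  0: (1,1).acc=0  regs=<0,0>
  1: (1,1).acc=0  regs=<0,0>
  2: (1,1).acc=35  regs=<7,5>
RS [2×2] PE[1][1] across cycles:
  0: (1,1).acc=0  regs=<0,0>
  1: (1,1).acc=0  regs=<0,0>
  2: (1,1).acc=79  regs=<79,5>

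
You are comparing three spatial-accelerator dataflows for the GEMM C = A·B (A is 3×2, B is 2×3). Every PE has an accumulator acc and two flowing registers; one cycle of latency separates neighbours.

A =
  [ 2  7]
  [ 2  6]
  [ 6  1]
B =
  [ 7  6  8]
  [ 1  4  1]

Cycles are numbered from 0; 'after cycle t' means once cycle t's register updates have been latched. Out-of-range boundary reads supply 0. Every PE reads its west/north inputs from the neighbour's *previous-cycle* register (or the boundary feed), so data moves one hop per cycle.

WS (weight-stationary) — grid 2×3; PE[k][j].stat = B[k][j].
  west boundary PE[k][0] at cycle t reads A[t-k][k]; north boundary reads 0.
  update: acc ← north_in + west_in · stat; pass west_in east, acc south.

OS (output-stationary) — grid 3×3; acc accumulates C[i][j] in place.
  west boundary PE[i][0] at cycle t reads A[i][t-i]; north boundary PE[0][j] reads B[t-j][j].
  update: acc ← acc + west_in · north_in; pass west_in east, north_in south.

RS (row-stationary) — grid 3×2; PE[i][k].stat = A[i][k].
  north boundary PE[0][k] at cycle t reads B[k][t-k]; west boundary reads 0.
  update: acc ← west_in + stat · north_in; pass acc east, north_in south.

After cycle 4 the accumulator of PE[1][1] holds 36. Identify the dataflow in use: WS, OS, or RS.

dataflow = OS

WS [2×3] PE[1][1] across cycles:
  0: (1,1).acc=0  regs=<0,0>
  1: (1,1).acc=0  regs=<0,0>
  2: (1,1).acc=40  regs=<7,40>
  3: (1,1).acc=36  regs=<6,36>
  4: (1,1).acc=40  regs=<1,40>
OS [3×3] PE[1][1] across cycles:
  0: (1,1).acc=0  regs=<0,0>
  1: (1,1).acc=0  regs=<0,0>
  2: (1,1).acc=12  regs=<2,6>
  3: (1,1).acc=36  regs=<6,4>
  4: (1,1).acc=36  regs=<0,0>
RS [3×2] PE[1][1] across cycles:
  0: (1,1).acc=0  regs=<0,0>
  1: (1,1).acc=0  regs=<0,0>
  2: (1,1).acc=20  regs=<20,1>
  3: (1,1).acc=36  regs=<36,4>
  4: (1,1).acc=22  regs=<22,1>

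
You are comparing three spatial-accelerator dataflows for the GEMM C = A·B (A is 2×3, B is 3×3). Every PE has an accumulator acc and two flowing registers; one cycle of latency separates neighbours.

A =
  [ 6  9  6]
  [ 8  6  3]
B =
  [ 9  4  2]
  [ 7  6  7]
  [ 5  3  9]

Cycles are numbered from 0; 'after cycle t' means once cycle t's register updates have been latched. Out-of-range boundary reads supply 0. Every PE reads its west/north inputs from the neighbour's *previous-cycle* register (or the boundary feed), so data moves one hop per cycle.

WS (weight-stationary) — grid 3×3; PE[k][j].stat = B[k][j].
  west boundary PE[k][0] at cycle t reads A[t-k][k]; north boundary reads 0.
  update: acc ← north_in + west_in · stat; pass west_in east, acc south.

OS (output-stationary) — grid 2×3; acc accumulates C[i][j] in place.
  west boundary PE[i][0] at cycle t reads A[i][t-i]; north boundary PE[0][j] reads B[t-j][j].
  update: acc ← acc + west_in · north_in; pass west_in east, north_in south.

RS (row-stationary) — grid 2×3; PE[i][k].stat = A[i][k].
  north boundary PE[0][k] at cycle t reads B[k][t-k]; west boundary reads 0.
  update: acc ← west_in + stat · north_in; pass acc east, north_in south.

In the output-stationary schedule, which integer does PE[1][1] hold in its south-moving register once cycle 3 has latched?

register = 6

Tracing OS — 2×3 array, target PE[1][1]:
  after 0 — PE[0][1] acc=0, pass-E 0, pass-S 0
  after 0 — PE[1][0] acc=0, pass-E 0, pass-S 0
  after 0 — PE[1][1] acc=0, pass-E 0, pass-S 0
  after 1 — PE[0][1] acc=24, pass-E 6, pass-S 4
  after 1 — PE[1][0] acc=72, pass-E 8, pass-S 9
  after 1 — PE[1][1] acc=0, pass-E 0, pass-S 0
  after 2 — PE[0][1] acc=78, pass-E 9, pass-S 6
  after 2 — PE[1][0] acc=114, pass-E 6, pass-S 7
  after 2 — PE[1][1] acc=32, pass-E 8, pass-S 4
  after 3 — PE[0][1] acc=96, pass-E 6, pass-S 3
  after 3 — PE[1][0] acc=129, pass-E 3, pass-S 5
  after 3 — PE[1][1] acc=68, pass-E 6, pass-S 6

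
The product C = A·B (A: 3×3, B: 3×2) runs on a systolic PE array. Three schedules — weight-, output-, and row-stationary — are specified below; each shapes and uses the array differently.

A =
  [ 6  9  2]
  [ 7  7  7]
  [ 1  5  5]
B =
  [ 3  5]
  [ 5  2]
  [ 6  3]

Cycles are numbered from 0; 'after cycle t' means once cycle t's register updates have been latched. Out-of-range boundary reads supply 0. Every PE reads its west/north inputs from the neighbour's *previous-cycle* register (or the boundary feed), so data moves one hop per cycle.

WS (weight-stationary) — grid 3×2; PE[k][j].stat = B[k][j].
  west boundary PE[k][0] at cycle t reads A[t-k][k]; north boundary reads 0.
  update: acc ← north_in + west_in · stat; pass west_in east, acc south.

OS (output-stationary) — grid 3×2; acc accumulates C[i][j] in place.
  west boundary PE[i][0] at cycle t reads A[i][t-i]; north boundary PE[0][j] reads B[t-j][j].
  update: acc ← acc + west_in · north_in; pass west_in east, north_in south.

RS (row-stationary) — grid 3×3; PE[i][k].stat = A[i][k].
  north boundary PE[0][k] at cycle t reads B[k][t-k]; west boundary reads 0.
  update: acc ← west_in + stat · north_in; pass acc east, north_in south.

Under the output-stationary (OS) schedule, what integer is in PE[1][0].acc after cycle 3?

PE[1][0].acc = 98

OS 3×2: PE[1][0] cycle-by-cycle (with neighbour feeds):
  @0  [0,0]  acc 18  |  →6  ↓3
  @0  [1,0]  acc 0  |  →0  ↓0
  @1  [0,0]  acc 63  |  →9  ↓5
  @1  [1,0]  acc 21  |  →7  ↓3
  @2  [0,0]  acc 75  |  →2  ↓6
  @2  [1,0]  acc 56  |  →7  ↓5
  @3  [0,0]  acc 75  |  →0  ↓0
  @3  [1,0]  acc 98  |  →7  ↓6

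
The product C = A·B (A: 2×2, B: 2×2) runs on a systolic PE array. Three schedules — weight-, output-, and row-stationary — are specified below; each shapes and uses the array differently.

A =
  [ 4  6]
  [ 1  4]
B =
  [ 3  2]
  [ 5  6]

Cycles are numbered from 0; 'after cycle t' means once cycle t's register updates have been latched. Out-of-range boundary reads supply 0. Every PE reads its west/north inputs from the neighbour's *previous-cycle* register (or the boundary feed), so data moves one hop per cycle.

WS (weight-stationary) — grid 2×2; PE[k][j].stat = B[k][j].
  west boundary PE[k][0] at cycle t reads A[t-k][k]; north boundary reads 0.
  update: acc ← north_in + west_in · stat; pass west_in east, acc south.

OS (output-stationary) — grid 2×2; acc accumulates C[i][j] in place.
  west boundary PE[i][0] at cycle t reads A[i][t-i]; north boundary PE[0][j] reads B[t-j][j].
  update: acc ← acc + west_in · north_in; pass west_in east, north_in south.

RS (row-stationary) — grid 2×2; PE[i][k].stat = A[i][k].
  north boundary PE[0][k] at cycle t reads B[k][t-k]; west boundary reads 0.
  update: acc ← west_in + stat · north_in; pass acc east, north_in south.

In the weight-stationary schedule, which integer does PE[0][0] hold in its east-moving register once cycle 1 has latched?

WS 2×2: PE[0][0] cycle-by-cycle (with neighbour feeds):
  step 0 · PE0,0: acc=12; fwd→4 fwd↓12
  step 1 · PE0,0: acc=3; fwd→1 fwd↓3

register = 1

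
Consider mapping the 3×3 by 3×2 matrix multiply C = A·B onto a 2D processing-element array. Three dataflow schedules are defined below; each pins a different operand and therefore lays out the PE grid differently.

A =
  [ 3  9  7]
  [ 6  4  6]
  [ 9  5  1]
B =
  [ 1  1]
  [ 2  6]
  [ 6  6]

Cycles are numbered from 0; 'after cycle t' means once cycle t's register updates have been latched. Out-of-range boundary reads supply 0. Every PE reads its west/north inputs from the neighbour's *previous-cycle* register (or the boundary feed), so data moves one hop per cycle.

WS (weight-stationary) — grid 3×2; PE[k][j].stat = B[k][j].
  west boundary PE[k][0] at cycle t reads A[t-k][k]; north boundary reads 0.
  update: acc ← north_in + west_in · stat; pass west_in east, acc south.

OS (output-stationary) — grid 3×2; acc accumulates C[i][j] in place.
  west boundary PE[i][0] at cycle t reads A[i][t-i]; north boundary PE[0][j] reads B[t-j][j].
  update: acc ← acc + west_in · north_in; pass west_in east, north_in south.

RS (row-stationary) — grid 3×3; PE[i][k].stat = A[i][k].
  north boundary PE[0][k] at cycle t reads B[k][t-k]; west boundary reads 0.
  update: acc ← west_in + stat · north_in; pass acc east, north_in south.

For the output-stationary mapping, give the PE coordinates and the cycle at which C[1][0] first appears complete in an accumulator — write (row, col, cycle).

(row, col, cycle) = (1, 0, 3)

OS — PE[1][0] is where C[1][0] collects:
  cycle 0: PE[1][0] → acc 0, east 0, south 0
  cycle 1: PE[1][0] → acc 6, east 6, south 1
  cycle 2: PE[1][0] → acc 14, east 4, south 2
  cycle 3: PE[1][0] → acc 50, east 6, south 6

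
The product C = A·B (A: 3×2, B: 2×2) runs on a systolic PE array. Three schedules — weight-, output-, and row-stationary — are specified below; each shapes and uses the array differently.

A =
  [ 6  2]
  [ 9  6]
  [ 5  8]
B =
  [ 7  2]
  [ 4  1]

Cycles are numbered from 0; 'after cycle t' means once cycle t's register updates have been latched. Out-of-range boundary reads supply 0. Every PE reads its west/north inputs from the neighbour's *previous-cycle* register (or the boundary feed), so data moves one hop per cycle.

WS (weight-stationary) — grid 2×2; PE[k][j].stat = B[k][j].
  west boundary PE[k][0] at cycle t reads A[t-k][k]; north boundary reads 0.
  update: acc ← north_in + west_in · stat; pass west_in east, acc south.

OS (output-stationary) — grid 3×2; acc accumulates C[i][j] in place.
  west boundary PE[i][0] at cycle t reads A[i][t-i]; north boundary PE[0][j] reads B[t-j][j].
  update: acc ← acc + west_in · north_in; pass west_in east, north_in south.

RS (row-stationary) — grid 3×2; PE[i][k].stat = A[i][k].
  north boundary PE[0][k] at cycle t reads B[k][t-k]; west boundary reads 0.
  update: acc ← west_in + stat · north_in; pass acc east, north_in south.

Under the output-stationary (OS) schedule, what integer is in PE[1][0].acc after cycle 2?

PE[1][0].acc = 87

Tracing OS — 3×2 array, target PE[1][0]:
  cycle 0: PE[0][0] → acc 42, east 6, south 7
  cycle 0: PE[1][0] → acc 0, east 0, south 0
  cycle 1: PE[0][0] → acc 50, east 2, south 4
  cycle 1: PE[1][0] → acc 63, east 9, south 7
  cycle 2: PE[0][0] → acc 50, east 0, south 0
  cycle 2: PE[1][0] → acc 87, east 6, south 4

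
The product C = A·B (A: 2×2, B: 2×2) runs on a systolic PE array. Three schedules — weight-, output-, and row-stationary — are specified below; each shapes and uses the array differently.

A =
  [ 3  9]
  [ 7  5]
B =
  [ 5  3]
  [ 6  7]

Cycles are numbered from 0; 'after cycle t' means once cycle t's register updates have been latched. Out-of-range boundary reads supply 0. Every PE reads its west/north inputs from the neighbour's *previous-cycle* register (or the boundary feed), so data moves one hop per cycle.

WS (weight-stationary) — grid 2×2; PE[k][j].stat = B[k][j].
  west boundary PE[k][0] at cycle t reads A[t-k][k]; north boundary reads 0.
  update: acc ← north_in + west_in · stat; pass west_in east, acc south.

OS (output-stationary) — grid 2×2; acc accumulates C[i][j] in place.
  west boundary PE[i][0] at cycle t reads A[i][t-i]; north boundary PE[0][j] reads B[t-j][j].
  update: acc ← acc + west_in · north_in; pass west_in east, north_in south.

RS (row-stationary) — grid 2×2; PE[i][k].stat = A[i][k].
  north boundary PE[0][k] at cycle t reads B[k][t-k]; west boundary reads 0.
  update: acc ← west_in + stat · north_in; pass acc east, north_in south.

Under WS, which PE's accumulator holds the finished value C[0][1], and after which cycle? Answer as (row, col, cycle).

WS — PE[1][1] is where C[0][1] collects:
  after 0 — PE[1][1] acc=0, pass-E 0, pass-S 0
  after 1 — PE[1][1] acc=0, pass-E 0, pass-S 0
  after 2 — PE[1][1] acc=72, pass-E 9, pass-S 72

(row, col, cycle) = (1, 1, 2)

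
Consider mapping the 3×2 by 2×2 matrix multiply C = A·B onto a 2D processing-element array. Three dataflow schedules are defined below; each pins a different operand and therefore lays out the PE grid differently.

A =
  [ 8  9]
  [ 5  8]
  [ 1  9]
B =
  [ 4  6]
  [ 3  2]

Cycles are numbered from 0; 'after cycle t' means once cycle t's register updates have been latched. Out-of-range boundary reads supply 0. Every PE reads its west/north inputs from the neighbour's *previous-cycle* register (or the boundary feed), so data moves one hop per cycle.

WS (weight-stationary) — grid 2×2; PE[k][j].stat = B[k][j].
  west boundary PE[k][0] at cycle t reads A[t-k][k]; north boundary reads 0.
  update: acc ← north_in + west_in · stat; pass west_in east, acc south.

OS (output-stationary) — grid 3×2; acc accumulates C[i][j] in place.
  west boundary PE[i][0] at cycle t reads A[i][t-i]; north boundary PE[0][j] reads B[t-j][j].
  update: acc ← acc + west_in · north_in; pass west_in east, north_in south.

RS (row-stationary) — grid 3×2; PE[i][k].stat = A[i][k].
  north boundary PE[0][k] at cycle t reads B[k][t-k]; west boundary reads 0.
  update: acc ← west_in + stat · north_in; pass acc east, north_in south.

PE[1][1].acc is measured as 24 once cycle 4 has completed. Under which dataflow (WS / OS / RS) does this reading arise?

Under WS (2×2), PE[1][1]:
  [0] (1,1) acc=0 (h:0 v:0)
  [1] (1,1) acc=0 (h:0 v:0)
  [2] (1,1) acc=66 (h:9 v:66)
  [3] (1,1) acc=46 (h:8 v:46)
  [4] (1,1) acc=24 (h:9 v:24)
Under OS (3×2), PE[1][1]:
  [0] (1,1) acc=0 (h:0 v:0)
  [1] (1,1) acc=0 (h:0 v:0)
  [2] (1,1) acc=30 (h:5 v:6)
  [3] (1,1) acc=46 (h:8 v:2)
  [4] (1,1) acc=46 (h:0 v:0)
Under RS (3×2), PE[1][1]:
  [0] (1,1) acc=0 (h:0 v:0)
  [1] (1,1) acc=0 (h:0 v:0)
  [2] (1,1) acc=44 (h:44 v:3)
  [3] (1,1) acc=46 (h:46 v:2)
  [4] (1,1) acc=0 (h:0 v:0)

dataflow = WS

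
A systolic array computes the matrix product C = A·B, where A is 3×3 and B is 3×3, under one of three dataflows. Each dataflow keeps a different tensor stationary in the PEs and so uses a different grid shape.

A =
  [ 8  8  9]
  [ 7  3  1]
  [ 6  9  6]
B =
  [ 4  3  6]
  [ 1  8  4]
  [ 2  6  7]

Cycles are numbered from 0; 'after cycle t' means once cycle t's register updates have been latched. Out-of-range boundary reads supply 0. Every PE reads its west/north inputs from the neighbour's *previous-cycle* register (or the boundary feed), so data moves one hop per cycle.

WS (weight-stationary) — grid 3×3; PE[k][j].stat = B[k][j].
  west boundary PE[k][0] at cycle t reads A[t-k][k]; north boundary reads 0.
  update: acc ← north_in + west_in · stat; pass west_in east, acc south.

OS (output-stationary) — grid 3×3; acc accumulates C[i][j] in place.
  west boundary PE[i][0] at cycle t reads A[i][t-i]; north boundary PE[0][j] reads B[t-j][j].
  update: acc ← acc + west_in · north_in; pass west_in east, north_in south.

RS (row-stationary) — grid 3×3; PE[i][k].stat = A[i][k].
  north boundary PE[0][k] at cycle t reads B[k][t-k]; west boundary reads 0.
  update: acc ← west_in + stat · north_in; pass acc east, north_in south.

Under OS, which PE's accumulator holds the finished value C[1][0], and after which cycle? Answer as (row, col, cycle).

OS — PE[1][0] is where C[1][0] collects:
  c0 r1c0: 0 / 0 / 0
  c1 r1c0: 28 / 7 / 4
  c2 r1c0: 31 / 3 / 1
  c3 r1c0: 33 / 1 / 2

(row, col, cycle) = (1, 0, 3)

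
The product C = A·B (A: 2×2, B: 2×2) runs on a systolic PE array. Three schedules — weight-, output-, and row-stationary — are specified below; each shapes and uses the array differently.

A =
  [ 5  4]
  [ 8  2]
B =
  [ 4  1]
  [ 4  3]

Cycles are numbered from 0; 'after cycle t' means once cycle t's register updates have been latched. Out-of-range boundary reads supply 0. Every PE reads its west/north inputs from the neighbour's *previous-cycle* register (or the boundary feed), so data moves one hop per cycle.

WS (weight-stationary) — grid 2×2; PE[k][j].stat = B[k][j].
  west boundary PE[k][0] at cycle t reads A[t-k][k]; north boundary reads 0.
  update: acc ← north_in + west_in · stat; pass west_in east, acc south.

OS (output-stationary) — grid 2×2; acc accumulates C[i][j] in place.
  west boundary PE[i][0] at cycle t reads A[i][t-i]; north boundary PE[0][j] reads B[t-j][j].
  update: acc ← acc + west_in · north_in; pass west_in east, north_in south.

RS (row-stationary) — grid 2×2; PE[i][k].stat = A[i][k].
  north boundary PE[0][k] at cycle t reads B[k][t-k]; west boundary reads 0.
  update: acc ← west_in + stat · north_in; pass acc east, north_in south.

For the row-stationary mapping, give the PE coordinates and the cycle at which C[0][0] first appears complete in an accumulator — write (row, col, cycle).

RS — PE[0][1] is where C[0][0] collects:
  after 0 — PE[0][1] acc=0, pass-E 0, pass-S 0
  after 1 — PE[0][1] acc=36, pass-E 36, pass-S 4

(row, col, cycle) = (0, 1, 1)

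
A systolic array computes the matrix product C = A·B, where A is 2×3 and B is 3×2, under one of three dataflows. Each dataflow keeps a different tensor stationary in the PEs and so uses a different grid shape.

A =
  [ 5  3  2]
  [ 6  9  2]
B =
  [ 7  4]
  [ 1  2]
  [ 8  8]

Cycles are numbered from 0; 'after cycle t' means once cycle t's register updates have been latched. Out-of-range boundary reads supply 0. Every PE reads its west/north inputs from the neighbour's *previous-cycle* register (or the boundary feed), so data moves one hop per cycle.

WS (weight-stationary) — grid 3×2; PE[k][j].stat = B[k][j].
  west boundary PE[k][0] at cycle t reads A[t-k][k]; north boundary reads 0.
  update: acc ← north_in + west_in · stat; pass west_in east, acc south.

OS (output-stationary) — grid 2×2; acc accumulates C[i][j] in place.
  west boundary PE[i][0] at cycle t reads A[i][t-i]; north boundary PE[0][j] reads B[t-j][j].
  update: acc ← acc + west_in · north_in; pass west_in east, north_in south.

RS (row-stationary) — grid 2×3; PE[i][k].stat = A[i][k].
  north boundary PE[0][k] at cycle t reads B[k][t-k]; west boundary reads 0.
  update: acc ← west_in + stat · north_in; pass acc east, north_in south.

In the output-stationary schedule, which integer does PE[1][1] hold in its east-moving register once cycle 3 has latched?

register = 9

OS on a 2×2 grid — tracing PE[1][1] and its feeders:
  0: (0,1).acc=0  regs=<0,0>
  0: (1,0).acc=0  regs=<0,0>
  0: (1,1).acc=0  regs=<0,0>
  1: (0,1).acc=20  regs=<5,4>
  1: (1,0).acc=42  regs=<6,7>
  1: (1,1).acc=0  regs=<0,0>
  2: (0,1).acc=26  regs=<3,2>
  2: (1,0).acc=51  regs=<9,1>
  2: (1,1).acc=24  regs=<6,4>
  3: (0,1).acc=42  regs=<2,8>
  3: (1,0).acc=67  regs=<2,8>
  3: (1,1).acc=42  regs=<9,2>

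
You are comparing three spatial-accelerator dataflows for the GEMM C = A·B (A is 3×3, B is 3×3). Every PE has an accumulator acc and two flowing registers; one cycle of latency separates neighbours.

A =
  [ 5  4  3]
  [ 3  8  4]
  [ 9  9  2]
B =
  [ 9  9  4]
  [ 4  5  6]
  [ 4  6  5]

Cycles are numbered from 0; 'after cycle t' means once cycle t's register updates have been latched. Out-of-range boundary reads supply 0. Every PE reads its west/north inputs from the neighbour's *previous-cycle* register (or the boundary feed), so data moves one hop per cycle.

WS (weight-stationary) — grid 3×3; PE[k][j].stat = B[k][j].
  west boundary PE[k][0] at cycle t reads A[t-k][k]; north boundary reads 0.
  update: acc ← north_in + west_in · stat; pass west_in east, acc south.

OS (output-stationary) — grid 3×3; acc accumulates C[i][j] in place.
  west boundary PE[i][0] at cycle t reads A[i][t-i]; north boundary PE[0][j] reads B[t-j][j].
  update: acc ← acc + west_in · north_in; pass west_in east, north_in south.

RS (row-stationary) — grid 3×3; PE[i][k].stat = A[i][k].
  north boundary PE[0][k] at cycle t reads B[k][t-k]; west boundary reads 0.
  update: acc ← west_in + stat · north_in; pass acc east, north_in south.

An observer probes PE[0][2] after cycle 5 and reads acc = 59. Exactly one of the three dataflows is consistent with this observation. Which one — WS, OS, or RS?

dataflow = OS

WS (3×3 grid), PE[0][2]:
  t=0 PE[0][2]: acc=0 h=0 v=0
  t=1 PE[0][2]: acc=0 h=0 v=0
  t=2 PE[0][2]: acc=20 h=5 v=20
  t=3 PE[0][2]: acc=12 h=3 v=12
  t=4 PE[0][2]: acc=36 h=9 v=36
  t=5 PE[0][2]: acc=0 h=0 v=0
OS (3×3 grid), PE[0][2]:
  t=0 PE[0][2]: acc=0 h=0 v=0
  t=1 PE[0][2]: acc=0 h=0 v=0
  t=2 PE[0][2]: acc=20 h=5 v=4
  t=3 PE[0][2]: acc=44 h=4 v=6
  t=4 PE[0][2]: acc=59 h=3 v=5
  t=5 PE[0][2]: acc=59 h=0 v=0
RS (3×3 grid), PE[0][2]:
  t=0 PE[0][2]: acc=0 h=0 v=0
  t=1 PE[0][2]: acc=0 h=0 v=0
  t=2 PE[0][2]: acc=73 h=73 v=4
  t=3 PE[0][2]: acc=83 h=83 v=6
  t=4 PE[0][2]: acc=59 h=59 v=5
  t=5 PE[0][2]: acc=0 h=0 v=0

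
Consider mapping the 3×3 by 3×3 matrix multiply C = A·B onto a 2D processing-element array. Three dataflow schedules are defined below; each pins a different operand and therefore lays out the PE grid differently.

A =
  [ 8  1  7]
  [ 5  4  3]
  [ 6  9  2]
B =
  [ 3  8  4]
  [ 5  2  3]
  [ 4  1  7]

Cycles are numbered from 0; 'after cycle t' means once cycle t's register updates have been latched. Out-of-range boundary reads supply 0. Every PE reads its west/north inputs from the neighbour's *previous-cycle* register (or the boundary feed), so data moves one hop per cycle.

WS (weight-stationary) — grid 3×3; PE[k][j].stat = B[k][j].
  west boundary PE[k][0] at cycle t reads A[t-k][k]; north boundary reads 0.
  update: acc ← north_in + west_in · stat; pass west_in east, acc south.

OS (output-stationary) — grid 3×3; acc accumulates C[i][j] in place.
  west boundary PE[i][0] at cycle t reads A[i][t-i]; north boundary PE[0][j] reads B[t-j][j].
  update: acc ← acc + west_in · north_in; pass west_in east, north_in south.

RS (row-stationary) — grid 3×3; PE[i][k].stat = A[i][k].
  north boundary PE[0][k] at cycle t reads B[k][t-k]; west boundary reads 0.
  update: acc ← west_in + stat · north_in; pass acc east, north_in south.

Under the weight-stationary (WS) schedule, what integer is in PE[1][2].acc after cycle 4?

PE[1][2].acc = 32

WS on a 3×3 grid — tracing PE[1][2] and its feeders:
  @0  [0,2]  acc 0  |  →0  ↓0
  @0  [1,1]  acc 0  |  →0  ↓0
  @0  [1,2]  acc 0  |  →0  ↓0
  @1  [0,2]  acc 0  |  →0  ↓0
  @1  [1,1]  acc 0  |  →0  ↓0
  @1  [1,2]  acc 0  |  →0  ↓0
  @2  [0,2]  acc 32  |  →8  ↓32
  @2  [1,1]  acc 66  |  →1  ↓66
  @2  [1,2]  acc 0  |  →0  ↓0
  @3  [0,2]  acc 20  |  →5  ↓20
  @3  [1,1]  acc 48  |  →4  ↓48
  @3  [1,2]  acc 35  |  →1  ↓35
  @4  [0,2]  acc 24  |  →6  ↓24
  @4  [1,1]  acc 66  |  →9  ↓66
  @4  [1,2]  acc 32  |  →4  ↓32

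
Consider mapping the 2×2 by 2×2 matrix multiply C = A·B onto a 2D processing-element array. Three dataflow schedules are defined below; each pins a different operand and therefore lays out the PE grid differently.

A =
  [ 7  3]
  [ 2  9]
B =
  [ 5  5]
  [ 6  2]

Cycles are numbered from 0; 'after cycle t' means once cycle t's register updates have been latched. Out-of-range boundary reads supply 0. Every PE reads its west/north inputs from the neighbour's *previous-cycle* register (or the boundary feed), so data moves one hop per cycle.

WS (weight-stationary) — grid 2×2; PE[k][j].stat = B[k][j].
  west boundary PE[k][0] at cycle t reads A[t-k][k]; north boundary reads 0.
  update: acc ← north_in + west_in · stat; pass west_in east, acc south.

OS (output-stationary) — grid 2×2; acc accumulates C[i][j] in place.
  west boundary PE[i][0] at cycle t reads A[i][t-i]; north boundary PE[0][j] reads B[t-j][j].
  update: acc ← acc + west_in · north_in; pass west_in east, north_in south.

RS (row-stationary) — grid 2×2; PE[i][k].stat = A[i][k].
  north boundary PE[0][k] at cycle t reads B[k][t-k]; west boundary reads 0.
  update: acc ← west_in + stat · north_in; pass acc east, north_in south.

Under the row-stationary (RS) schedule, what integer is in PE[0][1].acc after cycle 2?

PE[0][1].acc = 41

RS (2×2). Following PE[0][1] plus its west/north inputs:
  after 0 — PE[0][0] acc=35, pass-E 35, pass-S 5
  after 0 — PE[0][1] acc=0, pass-E 0, pass-S 0
  after 1 — PE[0][0] acc=35, pass-E 35, pass-S 5
  after 1 — PE[0][1] acc=53, pass-E 53, pass-S 6
  after 2 — PE[0][0] acc=0, pass-E 0, pass-S 0
  after 2 — PE[0][1] acc=41, pass-E 41, pass-S 2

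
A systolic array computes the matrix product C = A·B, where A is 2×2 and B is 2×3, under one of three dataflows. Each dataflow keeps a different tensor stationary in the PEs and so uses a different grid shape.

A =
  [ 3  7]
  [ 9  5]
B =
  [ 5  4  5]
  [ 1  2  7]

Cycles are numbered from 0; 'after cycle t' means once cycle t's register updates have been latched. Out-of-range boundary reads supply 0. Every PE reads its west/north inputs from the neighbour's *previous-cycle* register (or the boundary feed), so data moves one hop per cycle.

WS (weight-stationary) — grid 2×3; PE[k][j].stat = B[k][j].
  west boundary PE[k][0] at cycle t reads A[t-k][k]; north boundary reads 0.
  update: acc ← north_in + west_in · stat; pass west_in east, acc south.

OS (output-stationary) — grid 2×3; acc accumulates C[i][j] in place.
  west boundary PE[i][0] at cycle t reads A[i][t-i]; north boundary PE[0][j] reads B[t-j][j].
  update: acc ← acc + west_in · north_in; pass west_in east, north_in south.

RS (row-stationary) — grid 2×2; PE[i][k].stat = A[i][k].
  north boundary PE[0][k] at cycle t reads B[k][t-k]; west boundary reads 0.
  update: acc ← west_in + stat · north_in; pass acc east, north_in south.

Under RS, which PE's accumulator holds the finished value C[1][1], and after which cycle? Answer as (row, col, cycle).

(row, col, cycle) = (1, 1, 3)

Under RS, C[1][1] lands at PE[1][1]:
  [0] (1,1) acc=0 (h:0 v:0)
  [1] (1,1) acc=0 (h:0 v:0)
  [2] (1,1) acc=50 (h:50 v:1)
  [3] (1,1) acc=46 (h:46 v:2)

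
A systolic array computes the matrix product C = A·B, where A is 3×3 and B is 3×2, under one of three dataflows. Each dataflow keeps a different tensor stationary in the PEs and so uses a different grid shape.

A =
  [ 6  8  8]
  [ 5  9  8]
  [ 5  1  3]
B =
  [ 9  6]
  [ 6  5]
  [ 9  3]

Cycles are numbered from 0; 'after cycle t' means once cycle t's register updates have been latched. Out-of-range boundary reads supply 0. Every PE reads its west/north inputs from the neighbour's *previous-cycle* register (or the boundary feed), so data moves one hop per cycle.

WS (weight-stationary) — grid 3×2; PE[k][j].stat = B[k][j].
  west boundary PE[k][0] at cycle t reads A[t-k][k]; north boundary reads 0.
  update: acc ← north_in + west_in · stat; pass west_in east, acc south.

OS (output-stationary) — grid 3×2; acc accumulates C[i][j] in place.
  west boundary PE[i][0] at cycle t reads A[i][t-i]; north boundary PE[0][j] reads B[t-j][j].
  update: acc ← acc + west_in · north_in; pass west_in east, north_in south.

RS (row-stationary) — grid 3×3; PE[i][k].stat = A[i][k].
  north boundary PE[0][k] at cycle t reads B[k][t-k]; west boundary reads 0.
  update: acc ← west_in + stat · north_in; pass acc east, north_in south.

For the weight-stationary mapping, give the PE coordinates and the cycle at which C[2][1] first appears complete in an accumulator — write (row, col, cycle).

WS — PE[2][1] is where C[2][1] collects:
  0: (2,1).acc=0  regs=<0,0>
  1: (2,1).acc=0  regs=<0,0>
  2: (2,1).acc=0  regs=<0,0>
  3: (2,1).acc=100  regs=<8,100>
  4: (2,1).acc=99  regs=<8,99>
  5: (2,1).acc=44  regs=<3,44>

(row, col, cycle) = (2, 1, 5)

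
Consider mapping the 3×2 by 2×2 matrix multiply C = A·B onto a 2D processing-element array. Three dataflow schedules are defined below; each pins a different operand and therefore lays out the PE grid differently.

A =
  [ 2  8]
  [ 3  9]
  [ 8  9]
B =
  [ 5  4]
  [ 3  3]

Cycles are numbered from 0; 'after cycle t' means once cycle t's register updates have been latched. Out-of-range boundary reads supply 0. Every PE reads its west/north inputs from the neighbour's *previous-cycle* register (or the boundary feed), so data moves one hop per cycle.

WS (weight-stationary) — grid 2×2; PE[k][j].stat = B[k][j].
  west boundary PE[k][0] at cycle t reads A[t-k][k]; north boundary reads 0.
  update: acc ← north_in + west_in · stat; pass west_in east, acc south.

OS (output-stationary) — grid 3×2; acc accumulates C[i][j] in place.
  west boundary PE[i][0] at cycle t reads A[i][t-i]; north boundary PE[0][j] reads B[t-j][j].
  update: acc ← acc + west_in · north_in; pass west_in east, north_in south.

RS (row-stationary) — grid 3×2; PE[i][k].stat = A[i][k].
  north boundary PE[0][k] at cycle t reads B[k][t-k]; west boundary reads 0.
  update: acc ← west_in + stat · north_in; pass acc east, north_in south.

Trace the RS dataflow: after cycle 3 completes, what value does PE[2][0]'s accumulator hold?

RS (3×2). Following PE[2][0] plus its west/north inputs:
  step 0 · PE1,0: acc=0; fwd→0 fwd↓0
  step 0 · PE2,0: acc=0; fwd→0 fwd↓0
  step 1 · PE1,0: acc=15; fwd→15 fwd↓5
  step 1 · PE2,0: acc=0; fwd→0 fwd↓0
  step 2 · PE1,0: acc=12; fwd→12 fwd↓4
  step 2 · PE2,0: acc=40; fwd→40 fwd↓5
  step 3 · PE1,0: acc=0; fwd→0 fwd↓0
  step 3 · PE2,0: acc=32; fwd→32 fwd↓4

PE[2][0].acc = 32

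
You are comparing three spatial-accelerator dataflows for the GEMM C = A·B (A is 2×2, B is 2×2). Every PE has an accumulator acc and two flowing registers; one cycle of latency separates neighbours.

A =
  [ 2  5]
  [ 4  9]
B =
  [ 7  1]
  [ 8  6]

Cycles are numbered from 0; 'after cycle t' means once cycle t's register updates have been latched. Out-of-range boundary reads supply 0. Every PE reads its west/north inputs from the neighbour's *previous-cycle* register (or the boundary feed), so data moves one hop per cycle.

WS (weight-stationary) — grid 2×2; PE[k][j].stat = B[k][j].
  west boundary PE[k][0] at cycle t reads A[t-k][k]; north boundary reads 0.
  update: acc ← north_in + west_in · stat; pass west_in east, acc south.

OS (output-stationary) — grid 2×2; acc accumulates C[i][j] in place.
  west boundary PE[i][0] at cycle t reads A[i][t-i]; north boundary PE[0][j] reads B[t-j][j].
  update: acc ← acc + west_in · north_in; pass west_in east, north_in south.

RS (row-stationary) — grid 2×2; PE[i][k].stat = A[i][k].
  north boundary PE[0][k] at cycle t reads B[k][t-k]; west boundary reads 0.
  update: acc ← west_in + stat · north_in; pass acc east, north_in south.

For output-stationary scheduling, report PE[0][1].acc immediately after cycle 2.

PE[0][1].acc = 32

OS 2×2: PE[0][1] cycle-by-cycle (with neighbour feeds):
  step 0 · PE0,0: acc=14; fwd→2 fwd↓7
  step 0 · PE0,1: acc=0; fwd→0 fwd↓0
  step 1 · PE0,0: acc=54; fwd→5 fwd↓8
  step 1 · PE0,1: acc=2; fwd→2 fwd↓1
  step 2 · PE0,0: acc=54; fwd→0 fwd↓0
  step 2 · PE0,1: acc=32; fwd→5 fwd↓6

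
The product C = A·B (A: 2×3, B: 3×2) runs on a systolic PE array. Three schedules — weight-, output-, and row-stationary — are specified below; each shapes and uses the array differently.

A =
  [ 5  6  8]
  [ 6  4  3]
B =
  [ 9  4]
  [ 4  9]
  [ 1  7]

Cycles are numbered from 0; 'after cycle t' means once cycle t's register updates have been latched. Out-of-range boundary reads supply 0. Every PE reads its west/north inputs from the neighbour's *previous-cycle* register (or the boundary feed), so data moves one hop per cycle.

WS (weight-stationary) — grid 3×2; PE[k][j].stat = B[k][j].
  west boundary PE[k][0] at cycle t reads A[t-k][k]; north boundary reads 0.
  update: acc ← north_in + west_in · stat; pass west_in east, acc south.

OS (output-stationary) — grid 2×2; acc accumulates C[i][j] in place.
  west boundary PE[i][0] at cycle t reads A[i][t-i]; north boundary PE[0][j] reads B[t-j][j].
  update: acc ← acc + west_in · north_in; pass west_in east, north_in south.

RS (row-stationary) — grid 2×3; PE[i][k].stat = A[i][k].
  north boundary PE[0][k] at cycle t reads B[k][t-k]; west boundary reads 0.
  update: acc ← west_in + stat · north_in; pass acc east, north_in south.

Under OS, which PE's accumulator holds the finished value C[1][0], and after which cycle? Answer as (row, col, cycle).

OS: C[1][0] accumulates in PE[1][0]:
  step 0 · PE1,0: acc=0; fwd→0 fwd↓0
  step 1 · PE1,0: acc=54; fwd→6 fwd↓9
  step 2 · PE1,0: acc=70; fwd→4 fwd↓4
  step 3 · PE1,0: acc=73; fwd→3 fwd↓1

(row, col, cycle) = (1, 0, 3)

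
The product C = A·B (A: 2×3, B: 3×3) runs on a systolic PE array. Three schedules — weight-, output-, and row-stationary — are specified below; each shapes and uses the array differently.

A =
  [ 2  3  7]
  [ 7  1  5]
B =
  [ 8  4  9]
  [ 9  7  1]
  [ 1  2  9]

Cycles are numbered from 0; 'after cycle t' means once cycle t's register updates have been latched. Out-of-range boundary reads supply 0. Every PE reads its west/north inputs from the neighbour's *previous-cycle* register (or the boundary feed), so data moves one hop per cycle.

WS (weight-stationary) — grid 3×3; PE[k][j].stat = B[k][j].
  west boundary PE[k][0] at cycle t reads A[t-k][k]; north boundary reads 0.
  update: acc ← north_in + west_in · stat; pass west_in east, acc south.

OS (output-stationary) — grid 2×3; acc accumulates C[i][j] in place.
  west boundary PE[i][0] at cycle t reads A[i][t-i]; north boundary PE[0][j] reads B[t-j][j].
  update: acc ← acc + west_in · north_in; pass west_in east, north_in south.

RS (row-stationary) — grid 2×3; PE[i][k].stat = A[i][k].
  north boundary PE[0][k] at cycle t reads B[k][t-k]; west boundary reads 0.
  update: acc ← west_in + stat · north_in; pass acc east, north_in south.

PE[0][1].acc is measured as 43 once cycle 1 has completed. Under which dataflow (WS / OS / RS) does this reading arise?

— WS: 3×3; PE[0][1] trace:
  cycle 0: PE[0][1] → acc 0, east 0, south 0
  cycle 1: PE[0][1] → acc 8, east 2, south 8
— OS: 2×3; PE[0][1] trace:
  cycle 0: PE[0][1] → acc 0, east 0, south 0
  cycle 1: PE[0][1] → acc 8, east 2, south 4
— RS: 2×3; PE[0][1] trace:
  cycle 0: PE[0][1] → acc 0, east 0, south 0
  cycle 1: PE[0][1] → acc 43, east 43, south 9

dataflow = RS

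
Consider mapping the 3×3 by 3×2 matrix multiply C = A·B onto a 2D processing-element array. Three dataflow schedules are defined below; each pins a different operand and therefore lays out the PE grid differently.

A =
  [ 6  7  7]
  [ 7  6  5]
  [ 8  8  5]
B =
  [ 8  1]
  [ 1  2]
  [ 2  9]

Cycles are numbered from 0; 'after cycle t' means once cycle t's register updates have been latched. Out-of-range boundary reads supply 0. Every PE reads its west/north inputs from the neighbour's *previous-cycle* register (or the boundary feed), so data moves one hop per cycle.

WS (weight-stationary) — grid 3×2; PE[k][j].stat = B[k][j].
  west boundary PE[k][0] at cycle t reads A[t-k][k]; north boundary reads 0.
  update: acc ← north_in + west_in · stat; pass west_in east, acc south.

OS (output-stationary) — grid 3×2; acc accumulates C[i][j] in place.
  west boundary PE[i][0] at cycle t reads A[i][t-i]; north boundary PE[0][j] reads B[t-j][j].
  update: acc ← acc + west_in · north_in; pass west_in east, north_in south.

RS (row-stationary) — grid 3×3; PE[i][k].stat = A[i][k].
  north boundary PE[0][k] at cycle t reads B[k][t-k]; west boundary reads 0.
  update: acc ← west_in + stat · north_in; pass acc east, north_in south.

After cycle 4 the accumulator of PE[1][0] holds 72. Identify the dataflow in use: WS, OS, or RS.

WS [3×2] PE[1][0] across cycles:
  cycle 0: PE[1][0] → acc 0, east 0, south 0
  cycle 1: PE[1][0] → acc 55, east 7, south 55
  cycle 2: PE[1][0] → acc 62, east 6, south 62
  cycle 3: PE[1][0] → acc 72, east 8, south 72
  cycle 4: PE[1][0] → acc 0, east 0, south 0
OS [3×2] PE[1][0] across cycles:
  cycle 0: PE[1][0] → acc 0, east 0, south 0
  cycle 1: PE[1][0] → acc 56, east 7, south 8
  cycle 2: PE[1][0] → acc 62, east 6, south 1
  cycle 3: PE[1][0] → acc 72, east 5, south 2
  cycle 4: PE[1][0] → acc 72, east 0, south 0
RS [3×3] PE[1][0] across cycles:
  cycle 0: PE[1][0] → acc 0, east 0, south 0
  cycle 1: PE[1][0] → acc 56, east 56, south 8
  cycle 2: PE[1][0] → acc 7, east 7, south 1
  cycle 3: PE[1][0] → acc 0, east 0, south 0
  cycle 4: PE[1][0] → acc 0, east 0, south 0

dataflow = OS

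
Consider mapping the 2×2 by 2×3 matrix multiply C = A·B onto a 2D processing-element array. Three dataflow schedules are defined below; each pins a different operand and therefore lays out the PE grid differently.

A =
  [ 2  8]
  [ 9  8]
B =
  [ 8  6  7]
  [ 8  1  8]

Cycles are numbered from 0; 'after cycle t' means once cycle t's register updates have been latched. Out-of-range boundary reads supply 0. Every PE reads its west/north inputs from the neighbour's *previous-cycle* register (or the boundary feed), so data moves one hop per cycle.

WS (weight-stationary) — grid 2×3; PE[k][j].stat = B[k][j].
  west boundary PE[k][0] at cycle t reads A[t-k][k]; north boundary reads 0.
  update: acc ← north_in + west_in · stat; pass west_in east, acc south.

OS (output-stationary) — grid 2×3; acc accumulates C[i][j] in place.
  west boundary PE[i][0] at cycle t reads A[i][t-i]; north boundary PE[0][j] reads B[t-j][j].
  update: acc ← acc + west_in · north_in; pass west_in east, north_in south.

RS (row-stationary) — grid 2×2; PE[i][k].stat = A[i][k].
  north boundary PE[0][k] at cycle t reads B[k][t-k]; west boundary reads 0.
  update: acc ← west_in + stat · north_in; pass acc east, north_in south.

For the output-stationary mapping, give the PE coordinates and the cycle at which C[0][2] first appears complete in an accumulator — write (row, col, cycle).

OS: C[0][2] accumulates in PE[0][2]:
  @0  [0,2]  acc 0  |  →0  ↓0
  @1  [0,2]  acc 0  |  →0  ↓0
  @2  [0,2]  acc 14  |  →2  ↓7
  @3  [0,2]  acc 78  |  →8  ↓8

(row, col, cycle) = (0, 2, 3)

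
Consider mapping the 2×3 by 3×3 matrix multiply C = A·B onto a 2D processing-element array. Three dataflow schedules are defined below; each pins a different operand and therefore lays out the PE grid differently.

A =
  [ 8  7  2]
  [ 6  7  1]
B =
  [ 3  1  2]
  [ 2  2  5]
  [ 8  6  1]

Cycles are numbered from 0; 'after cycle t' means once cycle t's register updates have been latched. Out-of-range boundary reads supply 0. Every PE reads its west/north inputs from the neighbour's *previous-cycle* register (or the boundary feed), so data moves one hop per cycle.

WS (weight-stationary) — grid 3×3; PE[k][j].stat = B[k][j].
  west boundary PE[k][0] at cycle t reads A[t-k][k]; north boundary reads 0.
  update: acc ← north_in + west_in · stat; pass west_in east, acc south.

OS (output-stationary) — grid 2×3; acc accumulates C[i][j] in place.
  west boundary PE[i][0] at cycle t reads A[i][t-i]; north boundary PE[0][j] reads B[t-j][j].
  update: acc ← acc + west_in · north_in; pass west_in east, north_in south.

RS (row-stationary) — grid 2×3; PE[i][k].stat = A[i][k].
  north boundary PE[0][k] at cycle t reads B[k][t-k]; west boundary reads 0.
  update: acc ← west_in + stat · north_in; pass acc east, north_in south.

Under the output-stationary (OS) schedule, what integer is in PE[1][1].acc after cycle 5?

Tracing OS — 2×3 array, target PE[1][1]:
  cycle 0: PE[0][1] → acc 0, east 0, south 0
  cycle 0: PE[1][0] → acc 0, east 0, south 0
  cycle 0: PE[1][1] → acc 0, east 0, south 0
  cycle 1: PE[0][1] → acc 8, east 8, south 1
  cycle 1: PE[1][0] → acc 18, east 6, south 3
  cycle 1: PE[1][1] → acc 0, east 0, south 0
  cycle 2: PE[0][1] → acc 22, east 7, south 2
  cycle 2: PE[1][0] → acc 32, east 7, south 2
  cycle 2: PE[1][1] → acc 6, east 6, south 1
  cycle 3: PE[0][1] → acc 34, east 2, south 6
  cycle 3: PE[1][0] → acc 40, east 1, south 8
  cycle 3: PE[1][1] → acc 20, east 7, south 2
  cycle 4: PE[0][1] → acc 34, east 0, south 0
  cycle 4: PE[1][0] → acc 40, east 0, south 0
  cycle 4: PE[1][1] → acc 26, east 1, south 6
  cycle 5: PE[0][1] → acc 34, east 0, south 0
  cycle 5: PE[1][0] → acc 40, east 0, south 0
  cycle 5: PE[1][1] → acc 26, east 0, south 0

PE[1][1].acc = 26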